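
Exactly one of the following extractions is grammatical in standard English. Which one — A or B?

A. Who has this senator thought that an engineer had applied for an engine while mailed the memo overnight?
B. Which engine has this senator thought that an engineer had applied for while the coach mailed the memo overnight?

B

In A, the wh-phrase is extracted from inside an adjunct island (introduced by "while"), which blocks movement.
In B, the extraction path crosses only that-complement boundaries, which are transparent.
So B is grammatical.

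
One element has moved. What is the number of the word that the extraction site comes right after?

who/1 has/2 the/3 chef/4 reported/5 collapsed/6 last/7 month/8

5

The displaced element is "who" (word 1).
It is linked across 1 clause boundary (Ø).
It functions as the subject of "collapsed", so the gap sits immediately after word 5 ("reported").
Base order: The chef has reported that who collapsed last month.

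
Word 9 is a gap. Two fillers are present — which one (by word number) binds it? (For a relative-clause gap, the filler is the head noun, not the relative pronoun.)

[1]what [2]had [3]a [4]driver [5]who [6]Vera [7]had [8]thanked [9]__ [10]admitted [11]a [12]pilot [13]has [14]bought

4

The marked gap is inside the relative clause, the direct object of "thanked".
Its filler is the head noun "driver" (via "who"), at word 4.
(The other dependency links word 1 to a gap after word 14.)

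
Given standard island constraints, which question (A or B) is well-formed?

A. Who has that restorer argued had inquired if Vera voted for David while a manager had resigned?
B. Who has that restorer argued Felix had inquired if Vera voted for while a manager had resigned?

In B, the wh-phrase is extracted from inside a wh-island (introduced by "if"), which blocks movement.
In A, the extraction path crosses only that-complement boundaries, which are transparent.
So A is grammatical.

A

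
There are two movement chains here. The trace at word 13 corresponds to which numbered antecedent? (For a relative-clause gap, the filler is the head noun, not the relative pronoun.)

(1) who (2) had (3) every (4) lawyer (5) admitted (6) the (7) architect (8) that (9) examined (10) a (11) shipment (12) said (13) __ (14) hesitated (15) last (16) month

1

The marked gap is the subject of "hesitated".
Its filler is the fronted wh-phrase "who", at word 1.
(The other dependency links word 7 to a gap after word 8.)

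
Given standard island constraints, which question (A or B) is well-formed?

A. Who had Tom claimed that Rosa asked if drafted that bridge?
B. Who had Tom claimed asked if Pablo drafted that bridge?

In A, the wh-phrase is extracted from inside a wh-island (introduced by "if"), which blocks movement.
In B, the extraction path crosses only that-complement boundaries, which are transparent.
So B is grammatical.

B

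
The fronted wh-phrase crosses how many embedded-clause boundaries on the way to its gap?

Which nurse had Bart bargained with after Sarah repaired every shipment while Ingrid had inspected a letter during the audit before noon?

0

"which nurse" originates inside the matrix clause — no clause boundary is crossed.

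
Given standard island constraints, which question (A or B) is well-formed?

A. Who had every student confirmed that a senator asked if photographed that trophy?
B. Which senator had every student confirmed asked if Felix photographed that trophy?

B

In A, the wh-phrase is extracted from inside a wh-island (introduced by "if"), which blocks movement.
In B, the extraction path crosses only that-complement boundaries, which are transparent.
So B is grammatical.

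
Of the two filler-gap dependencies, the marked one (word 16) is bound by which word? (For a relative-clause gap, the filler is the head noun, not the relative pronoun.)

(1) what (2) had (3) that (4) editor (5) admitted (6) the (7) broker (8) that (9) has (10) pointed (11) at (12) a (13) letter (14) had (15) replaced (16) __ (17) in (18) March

1

The marked gap is the direct object of "replaced".
Its filler is the fronted wh-phrase "what", at word 1.
(The other dependency links word 7 to a gap after word 8.)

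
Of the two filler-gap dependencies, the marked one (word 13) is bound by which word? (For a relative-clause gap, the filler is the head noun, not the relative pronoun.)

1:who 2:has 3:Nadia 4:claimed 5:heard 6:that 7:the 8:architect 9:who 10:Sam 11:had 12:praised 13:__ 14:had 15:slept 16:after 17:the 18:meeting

The marked gap is inside the relative clause, the direct object of "praised".
Its filler is the head noun "architect" (via "who"), at word 8.
(The other dependency links word 1 to a gap after word 4.)

8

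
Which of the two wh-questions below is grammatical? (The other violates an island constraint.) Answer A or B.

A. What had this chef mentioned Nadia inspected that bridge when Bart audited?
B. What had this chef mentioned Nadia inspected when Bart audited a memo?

B

In A, the wh-phrase is extracted from inside an adjunct island (introduced by "when"), which blocks movement.
In B, the extraction path crosses only that-complement boundaries, which are transparent.
So B is grammatical.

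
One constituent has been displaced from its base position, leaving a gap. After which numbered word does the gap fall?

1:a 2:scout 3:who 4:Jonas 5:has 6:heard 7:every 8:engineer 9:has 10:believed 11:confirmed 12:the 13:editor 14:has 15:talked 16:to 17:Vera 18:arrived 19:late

10

The displaced element is "a scout" (word 2).
It is linked across 2 clause boundaries (Ø → Ø).
It functions as the subject of "confirmed", so the gap sits immediately after word 10 ("believed").
Base order: Jonas has heard every engineer has believed that a scout confirmed the editor has talked to Vera.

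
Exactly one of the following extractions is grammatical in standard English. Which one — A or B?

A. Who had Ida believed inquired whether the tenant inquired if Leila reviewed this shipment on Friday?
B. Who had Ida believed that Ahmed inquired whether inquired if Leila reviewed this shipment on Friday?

A

In B, the wh-phrase is extracted from inside a wh-island (introduced by "whether"), which blocks movement.
In A, the extraction path crosses only that-complement boundaries, which are transparent.
So A is grammatical.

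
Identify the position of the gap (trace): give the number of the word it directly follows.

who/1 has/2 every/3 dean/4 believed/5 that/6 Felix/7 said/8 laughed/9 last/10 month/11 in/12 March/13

8

The displaced element is "who" (word 1).
It is linked across 2 clause boundaries (that → Ø).
It functions as the subject of "laughed", so the gap sits immediately after word 8 ("said").
Base order: Every dean has believed that Felix said who laughed last month in March.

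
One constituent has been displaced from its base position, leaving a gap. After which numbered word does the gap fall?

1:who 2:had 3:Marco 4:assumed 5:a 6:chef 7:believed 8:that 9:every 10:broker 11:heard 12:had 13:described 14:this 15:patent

11

The displaced element is "who" (word 1).
It is linked across 3 clause boundaries (Ø → that → Ø).
It functions as the subject of "described", so the gap sits immediately after word 11 ("heard").
Base order: Marco had assumed a chef believed that every broker heard who had described this patent.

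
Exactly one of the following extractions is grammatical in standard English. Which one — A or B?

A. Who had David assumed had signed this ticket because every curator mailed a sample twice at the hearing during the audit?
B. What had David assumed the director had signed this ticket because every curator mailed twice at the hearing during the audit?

In B, the wh-phrase is extracted from inside an adjunct island (introduced by "because"), which blocks movement.
In A, the extraction path crosses only that-complement boundaries, which are transparent.
So A is grammatical.

A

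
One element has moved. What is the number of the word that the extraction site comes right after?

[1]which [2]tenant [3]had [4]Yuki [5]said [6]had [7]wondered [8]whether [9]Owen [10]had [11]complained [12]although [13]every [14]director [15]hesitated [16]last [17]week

The displaced element is "which tenant" (word 2).
It is linked across 1 clause boundary (Ø).
It functions as the subject of "wondered", so the gap sits immediately after word 5 ("said").
Base order: Yuki had said which tenant had wondered whether Owen had complained although every director hesitated last week.

5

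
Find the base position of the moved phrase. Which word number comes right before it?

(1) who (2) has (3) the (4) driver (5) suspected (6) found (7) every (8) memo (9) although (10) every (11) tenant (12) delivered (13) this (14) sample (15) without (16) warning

5

The displaced element is "who" (word 1).
It is linked across 1 clause boundary (Ø).
It functions as the subject of "found", so the gap sits immediately after word 5 ("suspected").
Base order: The driver has suspected that who found every memo although every tenant delivered this sample without warning.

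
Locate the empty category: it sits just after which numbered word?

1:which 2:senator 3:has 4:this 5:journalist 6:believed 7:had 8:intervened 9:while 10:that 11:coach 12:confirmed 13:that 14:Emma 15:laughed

The displaced element is "which senator" (word 2).
It is linked across 1 clause boundary (Ø).
It functions as the subject of "intervened", so the gap sits immediately after word 6 ("believed").
Base order: This journalist has believed that which senator had intervened while that coach confirmed that Emma laughed.

6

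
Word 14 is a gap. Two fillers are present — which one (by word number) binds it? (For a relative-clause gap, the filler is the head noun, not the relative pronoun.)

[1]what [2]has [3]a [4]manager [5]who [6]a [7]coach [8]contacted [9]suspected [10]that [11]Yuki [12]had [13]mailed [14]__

1

The marked gap is the direct object of "mailed".
Its filler is the fronted wh-phrase "what", at word 1.
(The other dependency links word 4 to a gap after word 8.)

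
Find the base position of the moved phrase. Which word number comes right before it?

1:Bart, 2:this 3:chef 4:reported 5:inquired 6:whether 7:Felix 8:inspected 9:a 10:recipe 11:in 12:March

4

The displaced element is "Bart" (word 1).
It is linked across 1 clause boundary (Ø).
It functions as the subject of "inquired", so the gap sits immediately after word 4 ("reported").
Base order: This chef reported Bart inquired whether Felix inspected a recipe in March.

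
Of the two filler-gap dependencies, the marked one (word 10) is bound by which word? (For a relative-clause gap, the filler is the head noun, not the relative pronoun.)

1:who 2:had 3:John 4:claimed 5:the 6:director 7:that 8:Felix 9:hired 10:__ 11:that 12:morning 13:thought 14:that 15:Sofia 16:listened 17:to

6

The marked gap is inside the relative clause, the direct object of "hired".
Its filler is the head noun "director" (via "that"), at word 6.
(The other dependency links word 1 to a gap after word 17.)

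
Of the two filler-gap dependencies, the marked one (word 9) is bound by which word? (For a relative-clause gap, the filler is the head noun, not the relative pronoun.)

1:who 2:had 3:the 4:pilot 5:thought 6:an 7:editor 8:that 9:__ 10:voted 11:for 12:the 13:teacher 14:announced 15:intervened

The marked gap is inside the relative clause, the subject of "voted".
Its filler is the head noun "editor" (via "that"), at word 7.
(The other dependency links word 1 to a gap after word 14.)

7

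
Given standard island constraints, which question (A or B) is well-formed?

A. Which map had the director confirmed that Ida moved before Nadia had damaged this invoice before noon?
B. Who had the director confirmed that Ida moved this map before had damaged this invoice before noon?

In B, the wh-phrase is extracted from inside an adjunct island (introduced by "before"), which blocks movement.
In A, the extraction path crosses only that-complement boundaries, which are transparent.
So A is grammatical.

A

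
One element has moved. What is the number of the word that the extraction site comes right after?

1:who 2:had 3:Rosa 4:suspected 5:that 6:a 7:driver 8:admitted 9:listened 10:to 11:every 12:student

8

The displaced element is "who" (word 1).
It is linked across 2 clause boundaries (that → Ø).
It functions as the subject of "listened", so the gap sits immediately after word 8 ("admitted").
Base order: Rosa had suspected that a driver admitted that who listened to every student.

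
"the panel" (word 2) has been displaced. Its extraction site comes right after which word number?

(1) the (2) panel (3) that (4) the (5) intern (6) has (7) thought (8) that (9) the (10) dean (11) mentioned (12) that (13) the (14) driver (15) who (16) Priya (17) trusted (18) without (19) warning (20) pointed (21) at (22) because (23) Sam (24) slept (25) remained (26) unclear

The displaced element is "the panel" (word 2).
It is linked across 2 clause boundaries (that → that).
It functions as the object of the preposition "at" of "pointed", so the gap sits immediately after word 21 ("at").
Base order: The intern has thought that the dean mentioned that the driver who Priya trusted without warning pointed at the panel because Sam slept.

21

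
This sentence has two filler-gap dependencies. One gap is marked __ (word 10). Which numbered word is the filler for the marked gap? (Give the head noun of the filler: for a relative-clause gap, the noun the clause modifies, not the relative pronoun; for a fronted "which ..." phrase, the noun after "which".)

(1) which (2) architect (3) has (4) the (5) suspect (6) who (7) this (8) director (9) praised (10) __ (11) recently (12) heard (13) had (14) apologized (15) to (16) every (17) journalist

The marked gap is inside the relative clause, the direct object of "praised".
Its filler is the head noun "suspect" (via "who"), at word 5.
(The other dependency links word 2 to a gap after word 12.)

5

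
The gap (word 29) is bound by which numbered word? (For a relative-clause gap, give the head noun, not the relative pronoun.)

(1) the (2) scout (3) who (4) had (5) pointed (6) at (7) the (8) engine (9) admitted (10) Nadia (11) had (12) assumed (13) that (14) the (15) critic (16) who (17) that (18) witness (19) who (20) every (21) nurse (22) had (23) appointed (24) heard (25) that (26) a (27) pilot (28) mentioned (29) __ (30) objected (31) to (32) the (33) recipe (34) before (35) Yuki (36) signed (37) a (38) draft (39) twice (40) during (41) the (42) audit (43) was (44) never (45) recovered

15

The gap at 29 is the subject of "objected", inside a relative clause.
The relative pronoun is "who" (word 16); it is bound by the head noun immediately before it.
Its filler is the head noun "critic", at word 15.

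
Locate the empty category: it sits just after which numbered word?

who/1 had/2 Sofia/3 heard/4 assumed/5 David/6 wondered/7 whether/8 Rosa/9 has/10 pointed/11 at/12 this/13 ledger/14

4

The displaced element is "who" (word 1).
It is linked across 1 clause boundary (Ø).
It functions as the subject of "assumed", so the gap sits immediately after word 4 ("heard").
Base order: Sofia had heard that who assumed David wondered whether Rosa has pointed at this ledger.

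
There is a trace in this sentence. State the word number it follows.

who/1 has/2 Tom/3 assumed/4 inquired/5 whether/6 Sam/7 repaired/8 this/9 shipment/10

4

The displaced element is "who" (word 1).
It is linked across 1 clause boundary (Ø).
It functions as the subject of "inquired", so the gap sits immediately after word 4 ("assumed").
Base order: Tom has assumed that who inquired whether Sam repaired this shipment.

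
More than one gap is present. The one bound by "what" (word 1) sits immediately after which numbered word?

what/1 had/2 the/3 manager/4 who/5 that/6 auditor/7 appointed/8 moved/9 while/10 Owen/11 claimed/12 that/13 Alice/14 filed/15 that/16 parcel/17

The displaced element is "what" (word 1).
It functions as the direct object of "moved", so the gap sits immediately after word 9 ("moved").
Base order: The manager who that auditor appointed had moved what while Owen claimed that Alice filed that parcel.

9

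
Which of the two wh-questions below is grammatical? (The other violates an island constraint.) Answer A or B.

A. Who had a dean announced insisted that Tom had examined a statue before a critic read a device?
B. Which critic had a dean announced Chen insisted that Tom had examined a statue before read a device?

In B, the wh-phrase is extracted from inside an adjunct island (introduced by "before"), which blocks movement.
In A, the extraction path crosses only that-complement boundaries, which are transparent.
So A is grammatical.

A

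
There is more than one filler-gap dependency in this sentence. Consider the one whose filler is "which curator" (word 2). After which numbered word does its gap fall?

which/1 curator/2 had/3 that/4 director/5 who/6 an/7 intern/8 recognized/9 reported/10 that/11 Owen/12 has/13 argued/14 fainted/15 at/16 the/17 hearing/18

The displaced element is "which curator" (word 2).
It is linked across 2 clause boundaries (that → Ø).
It functions as the subject of "fainted", so the gap sits immediately after word 14 ("argued").
Base order: That director who an intern recognized had reported that Owen has argued that which curator fainted at the hearing.

14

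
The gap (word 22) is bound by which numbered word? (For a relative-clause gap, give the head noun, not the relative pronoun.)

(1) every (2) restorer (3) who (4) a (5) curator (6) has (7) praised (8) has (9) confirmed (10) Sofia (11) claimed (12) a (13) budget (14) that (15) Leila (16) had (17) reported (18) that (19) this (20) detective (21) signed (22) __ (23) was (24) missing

13

The gap at 22 is the object of "signed", inside a relative clause.
The relative pronoun is "that" (word 14); it is bound by the head noun immediately before it.
Its filler is the head noun "budget", at word 13.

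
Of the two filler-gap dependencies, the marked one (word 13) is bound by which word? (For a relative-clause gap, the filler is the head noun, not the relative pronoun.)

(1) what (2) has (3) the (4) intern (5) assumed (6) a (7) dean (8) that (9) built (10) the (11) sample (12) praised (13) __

1

The marked gap is the direct object of "praised".
Its filler is the fronted wh-phrase "what", at word 1.
(The other dependency links word 7 to a gap after word 8.)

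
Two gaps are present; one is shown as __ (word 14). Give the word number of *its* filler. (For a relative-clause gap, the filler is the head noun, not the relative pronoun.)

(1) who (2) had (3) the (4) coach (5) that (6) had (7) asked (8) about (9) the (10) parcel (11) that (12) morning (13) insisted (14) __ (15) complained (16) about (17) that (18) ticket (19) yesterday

The marked gap is the subject of "complained".
Its filler is the fronted wh-phrase "who", at word 1.
(The other dependency links word 4 to a gap after word 5.)

1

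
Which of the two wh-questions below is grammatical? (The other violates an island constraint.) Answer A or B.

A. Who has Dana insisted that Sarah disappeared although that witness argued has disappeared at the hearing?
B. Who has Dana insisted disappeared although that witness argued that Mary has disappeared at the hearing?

B

In A, the wh-phrase is extracted from inside an adjunct island (introduced by "although"), which blocks movement.
In B, the extraction path crosses only that-complement boundaries, which are transparent.
So B is grammatical.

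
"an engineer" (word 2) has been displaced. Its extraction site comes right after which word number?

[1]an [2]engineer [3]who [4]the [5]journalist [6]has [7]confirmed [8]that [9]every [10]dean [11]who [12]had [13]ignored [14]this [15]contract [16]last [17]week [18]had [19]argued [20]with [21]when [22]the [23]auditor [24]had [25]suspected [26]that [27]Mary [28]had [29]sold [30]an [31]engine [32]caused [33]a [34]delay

20

The displaced element is "an engineer" (word 2).
It is linked across 1 clause boundary (that).
It functions as the object of the preposition "with" of "argued", so the gap sits immediately after word 20 ("with").
Base order: The journalist has confirmed that every dean who had ignored this contract last week had argued with an engineer when the auditor had suspected that Mary had sold an engine.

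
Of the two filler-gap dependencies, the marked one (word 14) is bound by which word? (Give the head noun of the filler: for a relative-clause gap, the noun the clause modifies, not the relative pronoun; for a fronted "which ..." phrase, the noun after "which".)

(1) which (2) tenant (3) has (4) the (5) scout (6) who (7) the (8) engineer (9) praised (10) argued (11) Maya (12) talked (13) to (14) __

The marked gap is the object of the preposition "to" of "talked".
Its filler is the fronted wh-phrase "which tenant", at word 2.
(The other dependency links word 5 to a gap after word 9.)

2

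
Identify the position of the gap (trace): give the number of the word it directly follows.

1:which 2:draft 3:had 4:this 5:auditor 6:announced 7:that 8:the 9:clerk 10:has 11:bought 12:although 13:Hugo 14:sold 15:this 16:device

11

The displaced element is "which draft" (word 2).
It is linked across 1 clause boundary (that).
It functions as the direct object of "bought", so the gap sits immediately after word 11 ("bought").
Base order: This auditor had announced that the clerk has bought which draft although Hugo sold this device.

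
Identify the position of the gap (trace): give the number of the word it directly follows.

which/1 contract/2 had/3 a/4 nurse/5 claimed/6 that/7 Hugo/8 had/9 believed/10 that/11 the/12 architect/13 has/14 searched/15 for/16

16

The displaced element is "which contract" (word 2).
It is linked across 2 clause boundaries (that → that).
It functions as the object of the preposition "for" of "searched", so the gap sits immediately after word 16 ("for").
Base order: A nurse had claimed that Hugo had believed that the architect has searched for which contract.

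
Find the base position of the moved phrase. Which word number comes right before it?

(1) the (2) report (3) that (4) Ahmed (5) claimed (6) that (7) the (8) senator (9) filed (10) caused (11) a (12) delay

9

The displaced element is "the report" (word 2).
It is linked across 1 clause boundary (that).
It functions as the direct object of "filed", so the gap sits immediately after word 9 ("filed").
Base order: Ahmed claimed that the senator filed the report.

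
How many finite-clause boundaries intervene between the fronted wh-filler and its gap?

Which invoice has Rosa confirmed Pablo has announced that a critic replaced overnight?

"which invoice" is extracted from the object of "replaced".
Boundaries crossed, outermost first: [Ø], [that] — 2 in total.

2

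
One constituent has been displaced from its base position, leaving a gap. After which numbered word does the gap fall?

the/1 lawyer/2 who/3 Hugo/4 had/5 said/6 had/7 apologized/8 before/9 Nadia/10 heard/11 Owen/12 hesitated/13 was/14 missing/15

6

The displaced element is "the lawyer" (word 2).
It is linked across 1 clause boundary (Ø).
It functions as the subject of "apologized", so the gap sits immediately after word 6 ("said").
Base order: Hugo had said that the lawyer had apologized before Nadia heard Owen hesitated.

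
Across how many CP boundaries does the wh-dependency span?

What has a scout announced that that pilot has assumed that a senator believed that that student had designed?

3

"what" is extracted from the object of "designed".
Boundaries crossed, outermost first: [that], [that], [that] — 3 in total.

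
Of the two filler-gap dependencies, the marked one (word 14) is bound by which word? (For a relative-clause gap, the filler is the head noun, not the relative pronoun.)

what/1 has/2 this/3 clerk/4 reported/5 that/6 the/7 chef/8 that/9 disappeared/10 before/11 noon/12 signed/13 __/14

1

The marked gap is the direct object of "signed".
Its filler is the fronted wh-phrase "what", at word 1.
(The other dependency links word 8 to a gap after word 9.)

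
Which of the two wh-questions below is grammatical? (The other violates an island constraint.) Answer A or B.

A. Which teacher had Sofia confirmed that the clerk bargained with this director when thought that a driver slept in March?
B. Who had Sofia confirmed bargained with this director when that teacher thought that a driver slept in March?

In A, the wh-phrase is extracted from inside an adjunct island (introduced by "when"), which blocks movement.
In B, the extraction path crosses only that-complement boundaries, which are transparent.
So B is grammatical.

B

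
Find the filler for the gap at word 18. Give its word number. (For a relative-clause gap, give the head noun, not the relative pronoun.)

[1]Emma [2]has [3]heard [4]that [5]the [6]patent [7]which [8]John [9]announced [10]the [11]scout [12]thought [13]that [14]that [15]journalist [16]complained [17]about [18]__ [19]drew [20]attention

The gap at 18 is the prepositional object of "complained", inside a relative clause.
The relative pronoun is "which" (word 7); it is bound by the head noun immediately before it.
Its filler is the head noun "patent", at word 6.

6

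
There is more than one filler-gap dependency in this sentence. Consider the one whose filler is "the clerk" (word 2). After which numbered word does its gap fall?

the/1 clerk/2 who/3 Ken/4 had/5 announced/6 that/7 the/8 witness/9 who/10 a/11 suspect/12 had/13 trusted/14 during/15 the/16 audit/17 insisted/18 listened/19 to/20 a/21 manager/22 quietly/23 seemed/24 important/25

The displaced element is "the clerk" (word 2).
It is linked across 2 clause boundaries (that → Ø).
It functions as the subject of "listened", so the gap sits immediately after word 18 ("insisted").
Base order: Ken had announced that the witness who a suspect had trusted during the audit insisted that the clerk listened to a manager quietly.

18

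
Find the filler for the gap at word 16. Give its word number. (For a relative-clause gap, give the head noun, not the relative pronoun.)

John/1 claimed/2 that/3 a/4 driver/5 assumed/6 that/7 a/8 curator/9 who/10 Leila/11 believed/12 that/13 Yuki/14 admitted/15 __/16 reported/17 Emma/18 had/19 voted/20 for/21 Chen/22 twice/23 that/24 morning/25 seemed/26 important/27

The gap at 16 is the subject of "reported", inside a relative clause.
The relative pronoun is "who" (word 10); it is bound by the head noun immediately before it.
Its filler is the head noun "curator", at word 9.

9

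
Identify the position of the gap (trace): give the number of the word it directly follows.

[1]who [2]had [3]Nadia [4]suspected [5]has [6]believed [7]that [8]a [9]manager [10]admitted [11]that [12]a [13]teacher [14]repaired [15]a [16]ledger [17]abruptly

The displaced element is "who" (word 1).
It is linked across 1 clause boundary (Ø).
It functions as the subject of "believed", so the gap sits immediately after word 4 ("suspected").
Base order: Nadia had suspected that who has believed that a manager admitted that a teacher repaired a ledger abruptly.

4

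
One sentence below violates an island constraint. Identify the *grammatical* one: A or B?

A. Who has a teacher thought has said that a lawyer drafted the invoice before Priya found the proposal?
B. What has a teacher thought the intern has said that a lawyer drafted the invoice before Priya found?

A

In B, the wh-phrase is extracted from inside an adjunct island (introduced by "before"), which blocks movement.
In A, the extraction path crosses only that-complement boundaries, which are transparent.
So A is grammatical.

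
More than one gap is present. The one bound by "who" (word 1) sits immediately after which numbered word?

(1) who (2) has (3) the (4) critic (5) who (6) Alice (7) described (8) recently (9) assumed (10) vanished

The displaced element is "who" (word 1).
It is linked across 1 clause boundary (Ø).
It functions as the subject of "vanished", so the gap sits immediately after word 9 ("assumed").
Base order: The critic who Alice described recently has assumed who vanished.

9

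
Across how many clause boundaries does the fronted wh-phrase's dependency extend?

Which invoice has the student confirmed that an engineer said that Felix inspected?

2

"which invoice" is extracted from the object of "inspected".
Boundaries crossed, outermost first: [that], [that] — 2 in total.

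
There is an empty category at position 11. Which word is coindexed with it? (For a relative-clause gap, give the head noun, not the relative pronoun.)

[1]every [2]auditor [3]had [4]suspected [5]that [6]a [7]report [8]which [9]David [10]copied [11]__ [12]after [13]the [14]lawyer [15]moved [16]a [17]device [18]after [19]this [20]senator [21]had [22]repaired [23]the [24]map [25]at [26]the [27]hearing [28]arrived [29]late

7

The gap at 11 is the object of "copied", inside a relative clause.
The relative pronoun is "which" (word 8); it is bound by the head noun immediately before it.
Its filler is the head noun "report", at word 7.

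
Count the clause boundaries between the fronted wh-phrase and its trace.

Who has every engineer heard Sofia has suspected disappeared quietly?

"who" is extracted from the subject of "disappeared".
Boundaries crossed, outermost first: [Ø], [Ø] — 2 in total.

2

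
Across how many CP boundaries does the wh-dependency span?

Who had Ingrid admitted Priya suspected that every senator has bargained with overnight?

"who" is extracted from the PP object of "bargained".
Boundaries crossed, outermost first: [Ø], [that] — 2 in total.

2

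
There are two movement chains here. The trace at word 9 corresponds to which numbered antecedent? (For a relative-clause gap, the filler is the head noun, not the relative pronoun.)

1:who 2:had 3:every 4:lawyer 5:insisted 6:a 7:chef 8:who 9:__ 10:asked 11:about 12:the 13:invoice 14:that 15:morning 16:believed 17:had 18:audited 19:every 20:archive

The marked gap is inside the relative clause, the subject of "asked".
Its filler is the head noun "chef" (via "who"), at word 7.
(The other dependency links word 1 to a gap after word 16.)

7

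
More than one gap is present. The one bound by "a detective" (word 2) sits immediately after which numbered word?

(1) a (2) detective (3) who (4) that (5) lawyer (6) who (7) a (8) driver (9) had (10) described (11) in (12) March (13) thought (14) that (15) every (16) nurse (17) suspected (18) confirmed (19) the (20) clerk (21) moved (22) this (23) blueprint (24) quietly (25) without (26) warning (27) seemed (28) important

17

The displaced element is "a detective" (word 2).
It is linked across 2 clause boundaries (that → Ø).
It functions as the subject of "confirmed", so the gap sits immediately after word 17 ("suspected").
Base order: That lawyer who a driver had described in March thought that every nurse suspected that a detective confirmed the clerk moved this blueprint quietly without warning.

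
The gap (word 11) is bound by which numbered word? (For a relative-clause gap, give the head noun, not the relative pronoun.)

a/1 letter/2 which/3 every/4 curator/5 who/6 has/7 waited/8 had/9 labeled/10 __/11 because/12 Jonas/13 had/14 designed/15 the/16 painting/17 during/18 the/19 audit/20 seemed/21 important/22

2

The gap at 11 is the object of "labeled", inside a relative clause.
The relative pronoun is "which" (word 3); it is bound by the head noun immediately before it.
Its filler is the head noun "letter", at word 2.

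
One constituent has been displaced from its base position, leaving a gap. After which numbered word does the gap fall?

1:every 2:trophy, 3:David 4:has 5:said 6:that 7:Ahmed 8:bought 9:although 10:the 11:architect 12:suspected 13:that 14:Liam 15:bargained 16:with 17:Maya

The displaced element is "every trophy" (word 2).
It is linked across 1 clause boundary (that).
It functions as the direct object of "bought", so the gap sits immediately after word 8 ("bought").
Base order: David has said that Ahmed bought every trophy although the architect suspected that Liam bargained with Maya.

8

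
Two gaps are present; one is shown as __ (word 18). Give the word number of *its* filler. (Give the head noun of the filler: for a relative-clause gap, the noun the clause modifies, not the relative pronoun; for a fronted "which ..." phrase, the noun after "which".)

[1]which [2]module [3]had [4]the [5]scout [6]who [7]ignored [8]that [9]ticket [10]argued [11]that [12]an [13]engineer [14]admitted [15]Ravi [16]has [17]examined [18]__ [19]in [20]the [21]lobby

2

The marked gap is the direct object of "examined".
Its filler is the fronted wh-phrase "which module", at word 2.
(The other dependency links word 5 to a gap after word 6.)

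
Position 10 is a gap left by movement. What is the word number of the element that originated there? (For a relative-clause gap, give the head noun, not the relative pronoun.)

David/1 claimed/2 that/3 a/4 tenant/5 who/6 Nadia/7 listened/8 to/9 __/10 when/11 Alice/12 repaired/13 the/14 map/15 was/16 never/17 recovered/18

5

The gap at 10 is the prepositional object of "listened", inside a relative clause.
The relative pronoun is "who" (word 6); it is bound by the head noun immediately before it.
Its filler is the head noun "tenant", at word 5.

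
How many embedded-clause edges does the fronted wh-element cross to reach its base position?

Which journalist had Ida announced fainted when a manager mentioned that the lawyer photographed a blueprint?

1

"which journalist" is extracted from the subject of "fainted".
Boundaries crossed, outermost first: [Ø] — 1 in total.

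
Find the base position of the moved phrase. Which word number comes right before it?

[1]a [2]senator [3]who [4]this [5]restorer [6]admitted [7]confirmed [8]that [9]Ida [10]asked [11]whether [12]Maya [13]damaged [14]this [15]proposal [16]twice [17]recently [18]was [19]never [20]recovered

The displaced element is "a senator" (word 2).
It is linked across 1 clause boundary (Ø).
It functions as the subject of "confirmed", so the gap sits immediately after word 6 ("admitted").
Base order: This restorer admitted that a senator confirmed that Ida asked whether Maya damaged this proposal twice recently.

6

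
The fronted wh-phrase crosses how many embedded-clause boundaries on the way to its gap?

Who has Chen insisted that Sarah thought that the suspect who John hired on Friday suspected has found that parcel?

"who" is extracted from the subject of "found".
Boundaries crossed, outermost first: [that], [that], [Ø] — 3 in total.

3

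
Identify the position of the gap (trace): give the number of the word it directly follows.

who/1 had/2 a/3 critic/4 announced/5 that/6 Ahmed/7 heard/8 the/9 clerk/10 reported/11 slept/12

The displaced element is "who" (word 1).
It is linked across 3 clause boundaries (that → Ø → Ø).
It functions as the subject of "slept", so the gap sits immediately after word 11 ("reported").
Base order: A critic had announced that Ahmed heard the clerk reported who slept.

11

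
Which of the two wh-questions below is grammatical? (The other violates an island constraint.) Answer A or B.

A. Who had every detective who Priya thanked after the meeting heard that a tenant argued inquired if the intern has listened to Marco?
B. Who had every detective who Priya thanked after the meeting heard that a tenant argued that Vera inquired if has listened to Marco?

In B, the wh-phrase is extracted from inside a wh-island (introduced by "if"), which blocks movement.
In A, the extraction path crosses only that-complement boundaries, which are transparent.
So A is grammatical.

A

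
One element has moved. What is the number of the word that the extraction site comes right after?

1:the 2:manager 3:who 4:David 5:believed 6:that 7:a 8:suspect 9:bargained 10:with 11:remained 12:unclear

The displaced element is "the manager" (word 2).
It is linked across 1 clause boundary (that).
It functions as the object of the preposition "with" of "bargained", so the gap sits immediately after word 10 ("with").
Base order: David believed that a suspect bargained with the manager.

10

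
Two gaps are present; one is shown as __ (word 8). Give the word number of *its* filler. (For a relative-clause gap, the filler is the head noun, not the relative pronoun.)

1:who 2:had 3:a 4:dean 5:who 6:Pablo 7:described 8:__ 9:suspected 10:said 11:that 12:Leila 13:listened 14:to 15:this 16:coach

The marked gap is inside the relative clause, the direct object of "described".
Its filler is the head noun "dean" (via "who"), at word 4.
(The other dependency links word 1 to a gap after word 9.)

4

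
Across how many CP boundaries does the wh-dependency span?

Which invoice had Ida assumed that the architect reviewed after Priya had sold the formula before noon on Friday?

1

"which invoice" is extracted from the object of "reviewed".
Boundaries crossed, outermost first: [that] — 1 in total.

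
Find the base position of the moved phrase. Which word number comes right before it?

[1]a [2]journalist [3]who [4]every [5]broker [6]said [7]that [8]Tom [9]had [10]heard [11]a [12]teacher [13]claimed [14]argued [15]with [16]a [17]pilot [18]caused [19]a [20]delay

The displaced element is "a journalist" (word 2).
It is linked across 3 clause boundaries (that → Ø → Ø).
It functions as the subject of "argued", so the gap sits immediately after word 13 ("claimed").
Base order: Every broker said that Tom had heard a teacher claimed that a journalist argued with a pilot.

13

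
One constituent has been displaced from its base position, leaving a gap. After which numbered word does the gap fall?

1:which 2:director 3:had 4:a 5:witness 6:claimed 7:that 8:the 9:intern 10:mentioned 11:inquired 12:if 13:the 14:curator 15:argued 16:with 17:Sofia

10

The displaced element is "which director" (word 2).
It is linked across 2 clause boundaries (that → Ø).
It functions as the subject of "inquired", so the gap sits immediately after word 10 ("mentioned").
Base order: A witness had claimed that the intern mentioned that which director inquired if the curator argued with Sofia.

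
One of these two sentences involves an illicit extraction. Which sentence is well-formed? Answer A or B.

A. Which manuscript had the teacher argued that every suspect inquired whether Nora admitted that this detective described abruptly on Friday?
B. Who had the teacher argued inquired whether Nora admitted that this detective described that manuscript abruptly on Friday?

In A, the wh-phrase is extracted from inside a wh-island (introduced by "whether"), which blocks movement.
In B, the extraction path crosses only that-complement boundaries, which are transparent.
So B is grammatical.

B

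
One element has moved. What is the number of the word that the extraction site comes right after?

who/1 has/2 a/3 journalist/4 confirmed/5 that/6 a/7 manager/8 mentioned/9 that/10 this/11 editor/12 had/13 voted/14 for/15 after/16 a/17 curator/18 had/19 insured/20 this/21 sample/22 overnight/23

15

The displaced element is "who" (word 1).
It is linked across 2 clause boundaries (that → that).
It functions as the object of the preposition "for" of "voted", so the gap sits immediately after word 15 ("for").
Base order: A journalist has confirmed that a manager mentioned that this editor had voted for who after a curator had insured this sample overnight.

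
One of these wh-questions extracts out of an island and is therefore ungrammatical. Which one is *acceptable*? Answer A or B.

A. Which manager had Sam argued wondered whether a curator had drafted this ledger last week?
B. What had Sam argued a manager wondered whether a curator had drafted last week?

A

In B, the wh-phrase is extracted from inside a wh-island (introduced by "whether"), which blocks movement.
In A, the extraction path crosses only that-complement boundaries, which are transparent.
So A is grammatical.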